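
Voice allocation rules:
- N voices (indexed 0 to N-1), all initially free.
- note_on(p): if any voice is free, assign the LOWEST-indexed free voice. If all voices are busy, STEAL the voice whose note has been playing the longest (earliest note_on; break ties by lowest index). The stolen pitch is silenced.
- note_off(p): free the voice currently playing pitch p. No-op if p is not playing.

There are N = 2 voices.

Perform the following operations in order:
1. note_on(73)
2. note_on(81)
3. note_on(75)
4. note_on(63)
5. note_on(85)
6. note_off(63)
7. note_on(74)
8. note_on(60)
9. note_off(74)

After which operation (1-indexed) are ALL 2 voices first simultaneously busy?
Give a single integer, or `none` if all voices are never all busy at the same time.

Op 1: note_on(73): voice 0 is free -> assigned | voices=[73 -]
Op 2: note_on(81): voice 1 is free -> assigned | voices=[73 81]
Op 3: note_on(75): all voices busy, STEAL voice 0 (pitch 73, oldest) -> assign | voices=[75 81]
Op 4: note_on(63): all voices busy, STEAL voice 1 (pitch 81, oldest) -> assign | voices=[75 63]
Op 5: note_on(85): all voices busy, STEAL voice 0 (pitch 75, oldest) -> assign | voices=[85 63]
Op 6: note_off(63): free voice 1 | voices=[85 -]
Op 7: note_on(74): voice 1 is free -> assigned | voices=[85 74]
Op 8: note_on(60): all voices busy, STEAL voice 0 (pitch 85, oldest) -> assign | voices=[60 74]
Op 9: note_off(74): free voice 1 | voices=[60 -]

Answer: 2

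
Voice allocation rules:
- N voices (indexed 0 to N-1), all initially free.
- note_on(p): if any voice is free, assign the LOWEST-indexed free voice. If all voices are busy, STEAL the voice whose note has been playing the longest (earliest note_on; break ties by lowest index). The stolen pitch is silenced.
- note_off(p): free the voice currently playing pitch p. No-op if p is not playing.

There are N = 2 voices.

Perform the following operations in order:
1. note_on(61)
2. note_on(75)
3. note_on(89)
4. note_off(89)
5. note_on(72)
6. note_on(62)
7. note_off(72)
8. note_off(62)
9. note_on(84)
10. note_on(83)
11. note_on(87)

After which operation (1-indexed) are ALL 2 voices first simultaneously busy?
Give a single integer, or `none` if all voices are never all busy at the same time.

Op 1: note_on(61): voice 0 is free -> assigned | voices=[61 -]
Op 2: note_on(75): voice 1 is free -> assigned | voices=[61 75]
Op 3: note_on(89): all voices busy, STEAL voice 0 (pitch 61, oldest) -> assign | voices=[89 75]
Op 4: note_off(89): free voice 0 | voices=[- 75]
Op 5: note_on(72): voice 0 is free -> assigned | voices=[72 75]
Op 6: note_on(62): all voices busy, STEAL voice 1 (pitch 75, oldest) -> assign | voices=[72 62]
Op 7: note_off(72): free voice 0 | voices=[- 62]
Op 8: note_off(62): free voice 1 | voices=[- -]
Op 9: note_on(84): voice 0 is free -> assigned | voices=[84 -]
Op 10: note_on(83): voice 1 is free -> assigned | voices=[84 83]
Op 11: note_on(87): all voices busy, STEAL voice 0 (pitch 84, oldest) -> assign | voices=[87 83]

Answer: 2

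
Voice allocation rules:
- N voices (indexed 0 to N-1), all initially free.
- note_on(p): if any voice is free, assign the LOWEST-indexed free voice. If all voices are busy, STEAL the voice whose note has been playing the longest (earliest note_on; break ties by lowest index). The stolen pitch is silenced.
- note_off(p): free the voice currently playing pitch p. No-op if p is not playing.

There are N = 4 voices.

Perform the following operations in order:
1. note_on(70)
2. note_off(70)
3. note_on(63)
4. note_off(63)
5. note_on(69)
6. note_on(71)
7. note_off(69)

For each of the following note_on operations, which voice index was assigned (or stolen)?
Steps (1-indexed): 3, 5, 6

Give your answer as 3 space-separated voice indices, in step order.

Answer: 0 0 1

Derivation:
Op 1: note_on(70): voice 0 is free -> assigned | voices=[70 - - -]
Op 2: note_off(70): free voice 0 | voices=[- - - -]
Op 3: note_on(63): voice 0 is free -> assigned | voices=[63 - - -]
Op 4: note_off(63): free voice 0 | voices=[- - - -]
Op 5: note_on(69): voice 0 is free -> assigned | voices=[69 - - -]
Op 6: note_on(71): voice 1 is free -> assigned | voices=[69 71 - -]
Op 7: note_off(69): free voice 0 | voices=[- 71 - -]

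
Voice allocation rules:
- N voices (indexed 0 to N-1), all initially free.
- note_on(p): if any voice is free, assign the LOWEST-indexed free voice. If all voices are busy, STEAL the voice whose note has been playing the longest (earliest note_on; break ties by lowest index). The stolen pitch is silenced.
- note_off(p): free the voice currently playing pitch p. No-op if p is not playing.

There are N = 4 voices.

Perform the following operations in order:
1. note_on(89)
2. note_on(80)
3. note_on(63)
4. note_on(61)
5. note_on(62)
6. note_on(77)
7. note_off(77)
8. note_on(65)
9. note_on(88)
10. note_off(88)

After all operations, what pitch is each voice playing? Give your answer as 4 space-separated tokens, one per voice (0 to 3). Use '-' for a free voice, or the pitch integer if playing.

Op 1: note_on(89): voice 0 is free -> assigned | voices=[89 - - -]
Op 2: note_on(80): voice 1 is free -> assigned | voices=[89 80 - -]
Op 3: note_on(63): voice 2 is free -> assigned | voices=[89 80 63 -]
Op 4: note_on(61): voice 3 is free -> assigned | voices=[89 80 63 61]
Op 5: note_on(62): all voices busy, STEAL voice 0 (pitch 89, oldest) -> assign | voices=[62 80 63 61]
Op 6: note_on(77): all voices busy, STEAL voice 1 (pitch 80, oldest) -> assign | voices=[62 77 63 61]
Op 7: note_off(77): free voice 1 | voices=[62 - 63 61]
Op 8: note_on(65): voice 1 is free -> assigned | voices=[62 65 63 61]
Op 9: note_on(88): all voices busy, STEAL voice 2 (pitch 63, oldest) -> assign | voices=[62 65 88 61]
Op 10: note_off(88): free voice 2 | voices=[62 65 - 61]

Answer: 62 65 - 61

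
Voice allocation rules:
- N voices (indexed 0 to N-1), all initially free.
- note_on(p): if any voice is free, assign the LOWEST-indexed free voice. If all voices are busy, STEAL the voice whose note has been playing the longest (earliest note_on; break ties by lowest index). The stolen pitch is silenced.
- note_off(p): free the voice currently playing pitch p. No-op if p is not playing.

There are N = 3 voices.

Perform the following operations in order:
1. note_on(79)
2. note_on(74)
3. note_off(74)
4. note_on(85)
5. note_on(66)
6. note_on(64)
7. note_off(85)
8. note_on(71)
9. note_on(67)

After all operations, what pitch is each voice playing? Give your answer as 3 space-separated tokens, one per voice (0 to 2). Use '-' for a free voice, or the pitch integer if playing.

Answer: 64 71 67

Derivation:
Op 1: note_on(79): voice 0 is free -> assigned | voices=[79 - -]
Op 2: note_on(74): voice 1 is free -> assigned | voices=[79 74 -]
Op 3: note_off(74): free voice 1 | voices=[79 - -]
Op 4: note_on(85): voice 1 is free -> assigned | voices=[79 85 -]
Op 5: note_on(66): voice 2 is free -> assigned | voices=[79 85 66]
Op 6: note_on(64): all voices busy, STEAL voice 0 (pitch 79, oldest) -> assign | voices=[64 85 66]
Op 7: note_off(85): free voice 1 | voices=[64 - 66]
Op 8: note_on(71): voice 1 is free -> assigned | voices=[64 71 66]
Op 9: note_on(67): all voices busy, STEAL voice 2 (pitch 66, oldest) -> assign | voices=[64 71 67]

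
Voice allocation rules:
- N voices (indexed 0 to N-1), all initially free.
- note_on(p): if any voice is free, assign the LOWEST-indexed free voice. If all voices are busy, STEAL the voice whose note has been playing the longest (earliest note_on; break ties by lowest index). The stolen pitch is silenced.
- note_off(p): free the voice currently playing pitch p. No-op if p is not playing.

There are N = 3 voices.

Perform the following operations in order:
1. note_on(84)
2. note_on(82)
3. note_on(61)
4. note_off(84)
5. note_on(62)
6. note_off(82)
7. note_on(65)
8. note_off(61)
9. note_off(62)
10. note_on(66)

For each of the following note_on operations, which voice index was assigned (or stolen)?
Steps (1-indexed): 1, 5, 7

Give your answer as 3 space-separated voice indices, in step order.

Answer: 0 0 1

Derivation:
Op 1: note_on(84): voice 0 is free -> assigned | voices=[84 - -]
Op 2: note_on(82): voice 1 is free -> assigned | voices=[84 82 -]
Op 3: note_on(61): voice 2 is free -> assigned | voices=[84 82 61]
Op 4: note_off(84): free voice 0 | voices=[- 82 61]
Op 5: note_on(62): voice 0 is free -> assigned | voices=[62 82 61]
Op 6: note_off(82): free voice 1 | voices=[62 - 61]
Op 7: note_on(65): voice 1 is free -> assigned | voices=[62 65 61]
Op 8: note_off(61): free voice 2 | voices=[62 65 -]
Op 9: note_off(62): free voice 0 | voices=[- 65 -]
Op 10: note_on(66): voice 0 is free -> assigned | voices=[66 65 -]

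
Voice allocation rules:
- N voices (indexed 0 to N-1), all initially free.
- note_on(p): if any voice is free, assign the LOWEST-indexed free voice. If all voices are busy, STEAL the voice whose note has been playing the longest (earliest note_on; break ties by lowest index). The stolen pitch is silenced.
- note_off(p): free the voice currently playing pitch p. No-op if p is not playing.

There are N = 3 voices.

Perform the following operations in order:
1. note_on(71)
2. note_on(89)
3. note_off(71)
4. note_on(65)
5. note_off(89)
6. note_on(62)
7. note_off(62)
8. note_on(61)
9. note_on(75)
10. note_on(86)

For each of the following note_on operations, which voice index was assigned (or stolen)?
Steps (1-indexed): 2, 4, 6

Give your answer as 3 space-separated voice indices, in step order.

Answer: 1 0 1

Derivation:
Op 1: note_on(71): voice 0 is free -> assigned | voices=[71 - -]
Op 2: note_on(89): voice 1 is free -> assigned | voices=[71 89 -]
Op 3: note_off(71): free voice 0 | voices=[- 89 -]
Op 4: note_on(65): voice 0 is free -> assigned | voices=[65 89 -]
Op 5: note_off(89): free voice 1 | voices=[65 - -]
Op 6: note_on(62): voice 1 is free -> assigned | voices=[65 62 -]
Op 7: note_off(62): free voice 1 | voices=[65 - -]
Op 8: note_on(61): voice 1 is free -> assigned | voices=[65 61 -]
Op 9: note_on(75): voice 2 is free -> assigned | voices=[65 61 75]
Op 10: note_on(86): all voices busy, STEAL voice 0 (pitch 65, oldest) -> assign | voices=[86 61 75]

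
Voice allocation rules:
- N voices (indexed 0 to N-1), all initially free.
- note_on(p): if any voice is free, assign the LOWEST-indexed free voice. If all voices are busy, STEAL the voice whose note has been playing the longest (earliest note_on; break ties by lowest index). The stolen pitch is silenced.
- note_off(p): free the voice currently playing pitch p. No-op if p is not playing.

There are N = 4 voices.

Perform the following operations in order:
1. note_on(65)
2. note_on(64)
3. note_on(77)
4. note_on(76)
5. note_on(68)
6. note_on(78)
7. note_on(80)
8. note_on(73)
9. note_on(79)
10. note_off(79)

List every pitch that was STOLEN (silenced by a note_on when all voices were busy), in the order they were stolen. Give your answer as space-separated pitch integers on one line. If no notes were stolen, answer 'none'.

Op 1: note_on(65): voice 0 is free -> assigned | voices=[65 - - -]
Op 2: note_on(64): voice 1 is free -> assigned | voices=[65 64 - -]
Op 3: note_on(77): voice 2 is free -> assigned | voices=[65 64 77 -]
Op 4: note_on(76): voice 3 is free -> assigned | voices=[65 64 77 76]
Op 5: note_on(68): all voices busy, STEAL voice 0 (pitch 65, oldest) -> assign | voices=[68 64 77 76]
Op 6: note_on(78): all voices busy, STEAL voice 1 (pitch 64, oldest) -> assign | voices=[68 78 77 76]
Op 7: note_on(80): all voices busy, STEAL voice 2 (pitch 77, oldest) -> assign | voices=[68 78 80 76]
Op 8: note_on(73): all voices busy, STEAL voice 3 (pitch 76, oldest) -> assign | voices=[68 78 80 73]
Op 9: note_on(79): all voices busy, STEAL voice 0 (pitch 68, oldest) -> assign | voices=[79 78 80 73]
Op 10: note_off(79): free voice 0 | voices=[- 78 80 73]

Answer: 65 64 77 76 68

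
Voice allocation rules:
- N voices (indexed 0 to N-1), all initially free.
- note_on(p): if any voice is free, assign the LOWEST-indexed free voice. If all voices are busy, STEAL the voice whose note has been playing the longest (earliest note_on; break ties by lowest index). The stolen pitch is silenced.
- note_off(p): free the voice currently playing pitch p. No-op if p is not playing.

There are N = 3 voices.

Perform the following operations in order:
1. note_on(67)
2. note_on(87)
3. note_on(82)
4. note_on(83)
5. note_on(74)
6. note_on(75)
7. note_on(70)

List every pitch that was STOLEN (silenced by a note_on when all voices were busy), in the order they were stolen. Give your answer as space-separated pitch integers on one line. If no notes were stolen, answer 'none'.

Op 1: note_on(67): voice 0 is free -> assigned | voices=[67 - -]
Op 2: note_on(87): voice 1 is free -> assigned | voices=[67 87 -]
Op 3: note_on(82): voice 2 is free -> assigned | voices=[67 87 82]
Op 4: note_on(83): all voices busy, STEAL voice 0 (pitch 67, oldest) -> assign | voices=[83 87 82]
Op 5: note_on(74): all voices busy, STEAL voice 1 (pitch 87, oldest) -> assign | voices=[83 74 82]
Op 6: note_on(75): all voices busy, STEAL voice 2 (pitch 82, oldest) -> assign | voices=[83 74 75]
Op 7: note_on(70): all voices busy, STEAL voice 0 (pitch 83, oldest) -> assign | voices=[70 74 75]

Answer: 67 87 82 83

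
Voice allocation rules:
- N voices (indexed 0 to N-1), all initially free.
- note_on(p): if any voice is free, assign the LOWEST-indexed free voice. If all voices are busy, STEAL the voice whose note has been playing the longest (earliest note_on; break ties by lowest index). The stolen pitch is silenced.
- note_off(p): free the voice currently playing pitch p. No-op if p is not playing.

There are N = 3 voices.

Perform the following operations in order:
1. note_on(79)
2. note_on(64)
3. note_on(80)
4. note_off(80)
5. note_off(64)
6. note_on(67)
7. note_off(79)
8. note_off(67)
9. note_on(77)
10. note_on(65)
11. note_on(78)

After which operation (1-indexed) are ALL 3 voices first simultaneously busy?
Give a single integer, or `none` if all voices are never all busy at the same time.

Op 1: note_on(79): voice 0 is free -> assigned | voices=[79 - -]
Op 2: note_on(64): voice 1 is free -> assigned | voices=[79 64 -]
Op 3: note_on(80): voice 2 is free -> assigned | voices=[79 64 80]
Op 4: note_off(80): free voice 2 | voices=[79 64 -]
Op 5: note_off(64): free voice 1 | voices=[79 - -]
Op 6: note_on(67): voice 1 is free -> assigned | voices=[79 67 -]
Op 7: note_off(79): free voice 0 | voices=[- 67 -]
Op 8: note_off(67): free voice 1 | voices=[- - -]
Op 9: note_on(77): voice 0 is free -> assigned | voices=[77 - -]
Op 10: note_on(65): voice 1 is free -> assigned | voices=[77 65 -]
Op 11: note_on(78): voice 2 is free -> assigned | voices=[77 65 78]

Answer: 3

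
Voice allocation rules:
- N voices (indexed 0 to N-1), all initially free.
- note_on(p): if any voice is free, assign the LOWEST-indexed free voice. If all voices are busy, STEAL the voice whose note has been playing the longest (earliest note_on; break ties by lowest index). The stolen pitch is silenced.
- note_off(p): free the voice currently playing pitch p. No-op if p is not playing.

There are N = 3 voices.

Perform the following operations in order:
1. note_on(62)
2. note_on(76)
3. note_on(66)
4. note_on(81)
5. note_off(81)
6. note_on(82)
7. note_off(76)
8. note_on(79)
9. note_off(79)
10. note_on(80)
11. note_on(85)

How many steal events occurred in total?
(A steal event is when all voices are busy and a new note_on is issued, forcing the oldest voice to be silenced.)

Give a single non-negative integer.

Op 1: note_on(62): voice 0 is free -> assigned | voices=[62 - -]
Op 2: note_on(76): voice 1 is free -> assigned | voices=[62 76 -]
Op 3: note_on(66): voice 2 is free -> assigned | voices=[62 76 66]
Op 4: note_on(81): all voices busy, STEAL voice 0 (pitch 62, oldest) -> assign | voices=[81 76 66]
Op 5: note_off(81): free voice 0 | voices=[- 76 66]
Op 6: note_on(82): voice 0 is free -> assigned | voices=[82 76 66]
Op 7: note_off(76): free voice 1 | voices=[82 - 66]
Op 8: note_on(79): voice 1 is free -> assigned | voices=[82 79 66]
Op 9: note_off(79): free voice 1 | voices=[82 - 66]
Op 10: note_on(80): voice 1 is free -> assigned | voices=[82 80 66]
Op 11: note_on(85): all voices busy, STEAL voice 2 (pitch 66, oldest) -> assign | voices=[82 80 85]

Answer: 2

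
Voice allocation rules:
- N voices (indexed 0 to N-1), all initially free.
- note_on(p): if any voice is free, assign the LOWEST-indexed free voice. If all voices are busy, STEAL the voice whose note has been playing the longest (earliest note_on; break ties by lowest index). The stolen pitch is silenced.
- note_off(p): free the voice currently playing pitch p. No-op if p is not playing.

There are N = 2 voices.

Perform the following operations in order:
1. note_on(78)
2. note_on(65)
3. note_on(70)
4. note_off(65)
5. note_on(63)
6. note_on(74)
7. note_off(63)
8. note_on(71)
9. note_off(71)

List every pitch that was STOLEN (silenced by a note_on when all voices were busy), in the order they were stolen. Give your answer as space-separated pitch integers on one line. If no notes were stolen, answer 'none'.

Answer: 78 70

Derivation:
Op 1: note_on(78): voice 0 is free -> assigned | voices=[78 -]
Op 2: note_on(65): voice 1 is free -> assigned | voices=[78 65]
Op 3: note_on(70): all voices busy, STEAL voice 0 (pitch 78, oldest) -> assign | voices=[70 65]
Op 4: note_off(65): free voice 1 | voices=[70 -]
Op 5: note_on(63): voice 1 is free -> assigned | voices=[70 63]
Op 6: note_on(74): all voices busy, STEAL voice 0 (pitch 70, oldest) -> assign | voices=[74 63]
Op 7: note_off(63): free voice 1 | voices=[74 -]
Op 8: note_on(71): voice 1 is free -> assigned | voices=[74 71]
Op 9: note_off(71): free voice 1 | voices=[74 -]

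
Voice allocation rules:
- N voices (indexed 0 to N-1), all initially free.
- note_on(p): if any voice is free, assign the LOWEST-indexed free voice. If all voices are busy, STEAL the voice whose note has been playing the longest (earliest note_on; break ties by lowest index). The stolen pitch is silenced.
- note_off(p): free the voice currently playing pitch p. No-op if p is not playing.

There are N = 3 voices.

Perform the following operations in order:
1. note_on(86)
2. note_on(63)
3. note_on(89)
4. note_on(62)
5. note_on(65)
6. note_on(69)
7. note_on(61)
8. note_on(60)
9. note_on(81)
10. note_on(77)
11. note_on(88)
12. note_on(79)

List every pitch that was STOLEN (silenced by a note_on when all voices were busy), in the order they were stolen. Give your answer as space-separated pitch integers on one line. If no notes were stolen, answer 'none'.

Answer: 86 63 89 62 65 69 61 60 81

Derivation:
Op 1: note_on(86): voice 0 is free -> assigned | voices=[86 - -]
Op 2: note_on(63): voice 1 is free -> assigned | voices=[86 63 -]
Op 3: note_on(89): voice 2 is free -> assigned | voices=[86 63 89]
Op 4: note_on(62): all voices busy, STEAL voice 0 (pitch 86, oldest) -> assign | voices=[62 63 89]
Op 5: note_on(65): all voices busy, STEAL voice 1 (pitch 63, oldest) -> assign | voices=[62 65 89]
Op 6: note_on(69): all voices busy, STEAL voice 2 (pitch 89, oldest) -> assign | voices=[62 65 69]
Op 7: note_on(61): all voices busy, STEAL voice 0 (pitch 62, oldest) -> assign | voices=[61 65 69]
Op 8: note_on(60): all voices busy, STEAL voice 1 (pitch 65, oldest) -> assign | voices=[61 60 69]
Op 9: note_on(81): all voices busy, STEAL voice 2 (pitch 69, oldest) -> assign | voices=[61 60 81]
Op 10: note_on(77): all voices busy, STEAL voice 0 (pitch 61, oldest) -> assign | voices=[77 60 81]
Op 11: note_on(88): all voices busy, STEAL voice 1 (pitch 60, oldest) -> assign | voices=[77 88 81]
Op 12: note_on(79): all voices busy, STEAL voice 2 (pitch 81, oldest) -> assign | voices=[77 88 79]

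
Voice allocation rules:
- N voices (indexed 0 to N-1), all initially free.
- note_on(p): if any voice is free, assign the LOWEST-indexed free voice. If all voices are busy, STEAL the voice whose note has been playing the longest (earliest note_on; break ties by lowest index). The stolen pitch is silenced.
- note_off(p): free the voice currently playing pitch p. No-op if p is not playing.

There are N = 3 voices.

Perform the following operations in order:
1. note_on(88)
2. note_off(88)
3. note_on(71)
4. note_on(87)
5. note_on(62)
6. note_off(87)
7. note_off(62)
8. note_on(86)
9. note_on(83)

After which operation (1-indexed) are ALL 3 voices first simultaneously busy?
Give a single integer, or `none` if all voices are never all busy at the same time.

Op 1: note_on(88): voice 0 is free -> assigned | voices=[88 - -]
Op 2: note_off(88): free voice 0 | voices=[- - -]
Op 3: note_on(71): voice 0 is free -> assigned | voices=[71 - -]
Op 4: note_on(87): voice 1 is free -> assigned | voices=[71 87 -]
Op 5: note_on(62): voice 2 is free -> assigned | voices=[71 87 62]
Op 6: note_off(87): free voice 1 | voices=[71 - 62]
Op 7: note_off(62): free voice 2 | voices=[71 - -]
Op 8: note_on(86): voice 1 is free -> assigned | voices=[71 86 -]
Op 9: note_on(83): voice 2 is free -> assigned | voices=[71 86 83]

Answer: 5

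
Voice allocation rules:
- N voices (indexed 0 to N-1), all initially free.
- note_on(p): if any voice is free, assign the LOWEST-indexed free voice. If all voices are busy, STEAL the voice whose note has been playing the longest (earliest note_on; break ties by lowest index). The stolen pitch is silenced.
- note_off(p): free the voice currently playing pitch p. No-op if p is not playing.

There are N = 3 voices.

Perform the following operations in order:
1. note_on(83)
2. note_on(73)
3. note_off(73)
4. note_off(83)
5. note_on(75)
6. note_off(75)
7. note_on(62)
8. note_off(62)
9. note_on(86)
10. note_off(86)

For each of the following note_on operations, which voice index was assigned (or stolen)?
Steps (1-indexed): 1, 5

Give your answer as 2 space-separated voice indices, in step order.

Op 1: note_on(83): voice 0 is free -> assigned | voices=[83 - -]
Op 2: note_on(73): voice 1 is free -> assigned | voices=[83 73 -]
Op 3: note_off(73): free voice 1 | voices=[83 - -]
Op 4: note_off(83): free voice 0 | voices=[- - -]
Op 5: note_on(75): voice 0 is free -> assigned | voices=[75 - -]
Op 6: note_off(75): free voice 0 | voices=[- - -]
Op 7: note_on(62): voice 0 is free -> assigned | voices=[62 - -]
Op 8: note_off(62): free voice 0 | voices=[- - -]
Op 9: note_on(86): voice 0 is free -> assigned | voices=[86 - -]
Op 10: note_off(86): free voice 0 | voices=[- - -]

Answer: 0 0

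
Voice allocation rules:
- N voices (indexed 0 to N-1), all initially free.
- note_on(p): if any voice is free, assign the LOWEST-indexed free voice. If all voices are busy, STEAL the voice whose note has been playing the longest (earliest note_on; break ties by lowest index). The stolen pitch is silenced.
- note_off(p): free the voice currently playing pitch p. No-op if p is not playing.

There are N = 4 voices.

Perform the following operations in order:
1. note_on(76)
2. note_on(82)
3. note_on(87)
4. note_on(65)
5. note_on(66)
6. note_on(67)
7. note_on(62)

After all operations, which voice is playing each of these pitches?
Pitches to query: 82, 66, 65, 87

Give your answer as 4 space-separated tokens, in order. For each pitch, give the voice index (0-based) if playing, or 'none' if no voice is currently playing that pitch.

Answer: none 0 3 none

Derivation:
Op 1: note_on(76): voice 0 is free -> assigned | voices=[76 - - -]
Op 2: note_on(82): voice 1 is free -> assigned | voices=[76 82 - -]
Op 3: note_on(87): voice 2 is free -> assigned | voices=[76 82 87 -]
Op 4: note_on(65): voice 3 is free -> assigned | voices=[76 82 87 65]
Op 5: note_on(66): all voices busy, STEAL voice 0 (pitch 76, oldest) -> assign | voices=[66 82 87 65]
Op 6: note_on(67): all voices busy, STEAL voice 1 (pitch 82, oldest) -> assign | voices=[66 67 87 65]
Op 7: note_on(62): all voices busy, STEAL voice 2 (pitch 87, oldest) -> assign | voices=[66 67 62 65]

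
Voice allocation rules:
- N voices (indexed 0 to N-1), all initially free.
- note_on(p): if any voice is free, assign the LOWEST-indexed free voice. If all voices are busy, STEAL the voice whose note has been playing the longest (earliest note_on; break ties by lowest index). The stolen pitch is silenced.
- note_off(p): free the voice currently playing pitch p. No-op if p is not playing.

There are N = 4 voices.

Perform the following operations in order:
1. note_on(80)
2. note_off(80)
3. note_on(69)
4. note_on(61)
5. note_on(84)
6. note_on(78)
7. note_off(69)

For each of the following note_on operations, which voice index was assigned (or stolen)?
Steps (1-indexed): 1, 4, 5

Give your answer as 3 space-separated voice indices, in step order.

Op 1: note_on(80): voice 0 is free -> assigned | voices=[80 - - -]
Op 2: note_off(80): free voice 0 | voices=[- - - -]
Op 3: note_on(69): voice 0 is free -> assigned | voices=[69 - - -]
Op 4: note_on(61): voice 1 is free -> assigned | voices=[69 61 - -]
Op 5: note_on(84): voice 2 is free -> assigned | voices=[69 61 84 -]
Op 6: note_on(78): voice 3 is free -> assigned | voices=[69 61 84 78]
Op 7: note_off(69): free voice 0 | voices=[- 61 84 78]

Answer: 0 1 2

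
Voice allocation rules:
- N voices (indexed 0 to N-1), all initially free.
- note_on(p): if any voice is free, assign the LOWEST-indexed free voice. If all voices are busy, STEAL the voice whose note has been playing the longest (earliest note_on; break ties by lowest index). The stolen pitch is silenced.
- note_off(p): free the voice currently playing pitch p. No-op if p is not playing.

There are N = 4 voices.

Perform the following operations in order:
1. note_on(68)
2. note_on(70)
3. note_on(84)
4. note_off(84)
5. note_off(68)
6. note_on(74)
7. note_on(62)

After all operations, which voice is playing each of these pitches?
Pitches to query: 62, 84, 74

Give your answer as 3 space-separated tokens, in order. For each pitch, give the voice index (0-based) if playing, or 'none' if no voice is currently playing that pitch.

Answer: 2 none 0

Derivation:
Op 1: note_on(68): voice 0 is free -> assigned | voices=[68 - - -]
Op 2: note_on(70): voice 1 is free -> assigned | voices=[68 70 - -]
Op 3: note_on(84): voice 2 is free -> assigned | voices=[68 70 84 -]
Op 4: note_off(84): free voice 2 | voices=[68 70 - -]
Op 5: note_off(68): free voice 0 | voices=[- 70 - -]
Op 6: note_on(74): voice 0 is free -> assigned | voices=[74 70 - -]
Op 7: note_on(62): voice 2 is free -> assigned | voices=[74 70 62 -]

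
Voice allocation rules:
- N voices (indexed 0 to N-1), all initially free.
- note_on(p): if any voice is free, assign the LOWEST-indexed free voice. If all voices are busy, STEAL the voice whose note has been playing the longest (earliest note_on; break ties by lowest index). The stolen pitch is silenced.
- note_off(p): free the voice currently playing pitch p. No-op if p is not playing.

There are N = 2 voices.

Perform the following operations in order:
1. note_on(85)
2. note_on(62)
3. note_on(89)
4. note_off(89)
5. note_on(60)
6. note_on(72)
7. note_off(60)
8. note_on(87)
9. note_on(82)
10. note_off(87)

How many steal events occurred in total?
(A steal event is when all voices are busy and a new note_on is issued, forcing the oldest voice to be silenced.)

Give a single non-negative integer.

Answer: 3

Derivation:
Op 1: note_on(85): voice 0 is free -> assigned | voices=[85 -]
Op 2: note_on(62): voice 1 is free -> assigned | voices=[85 62]
Op 3: note_on(89): all voices busy, STEAL voice 0 (pitch 85, oldest) -> assign | voices=[89 62]
Op 4: note_off(89): free voice 0 | voices=[- 62]
Op 5: note_on(60): voice 0 is free -> assigned | voices=[60 62]
Op 6: note_on(72): all voices busy, STEAL voice 1 (pitch 62, oldest) -> assign | voices=[60 72]
Op 7: note_off(60): free voice 0 | voices=[- 72]
Op 8: note_on(87): voice 0 is free -> assigned | voices=[87 72]
Op 9: note_on(82): all voices busy, STEAL voice 1 (pitch 72, oldest) -> assign | voices=[87 82]
Op 10: note_off(87): free voice 0 | voices=[- 82]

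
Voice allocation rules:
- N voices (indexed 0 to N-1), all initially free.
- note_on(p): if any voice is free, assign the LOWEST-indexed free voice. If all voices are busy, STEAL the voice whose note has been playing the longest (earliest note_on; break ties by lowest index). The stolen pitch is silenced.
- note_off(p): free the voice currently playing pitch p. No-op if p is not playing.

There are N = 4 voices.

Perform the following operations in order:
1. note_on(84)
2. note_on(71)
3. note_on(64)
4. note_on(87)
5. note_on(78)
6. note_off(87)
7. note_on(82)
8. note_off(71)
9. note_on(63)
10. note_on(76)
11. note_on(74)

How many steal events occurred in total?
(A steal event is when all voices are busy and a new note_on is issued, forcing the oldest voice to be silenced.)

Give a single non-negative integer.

Op 1: note_on(84): voice 0 is free -> assigned | voices=[84 - - -]
Op 2: note_on(71): voice 1 is free -> assigned | voices=[84 71 - -]
Op 3: note_on(64): voice 2 is free -> assigned | voices=[84 71 64 -]
Op 4: note_on(87): voice 3 is free -> assigned | voices=[84 71 64 87]
Op 5: note_on(78): all voices busy, STEAL voice 0 (pitch 84, oldest) -> assign | voices=[78 71 64 87]
Op 6: note_off(87): free voice 3 | voices=[78 71 64 -]
Op 7: note_on(82): voice 3 is free -> assigned | voices=[78 71 64 82]
Op 8: note_off(71): free voice 1 | voices=[78 - 64 82]
Op 9: note_on(63): voice 1 is free -> assigned | voices=[78 63 64 82]
Op 10: note_on(76): all voices busy, STEAL voice 2 (pitch 64, oldest) -> assign | voices=[78 63 76 82]
Op 11: note_on(74): all voices busy, STEAL voice 0 (pitch 78, oldest) -> assign | voices=[74 63 76 82]

Answer: 3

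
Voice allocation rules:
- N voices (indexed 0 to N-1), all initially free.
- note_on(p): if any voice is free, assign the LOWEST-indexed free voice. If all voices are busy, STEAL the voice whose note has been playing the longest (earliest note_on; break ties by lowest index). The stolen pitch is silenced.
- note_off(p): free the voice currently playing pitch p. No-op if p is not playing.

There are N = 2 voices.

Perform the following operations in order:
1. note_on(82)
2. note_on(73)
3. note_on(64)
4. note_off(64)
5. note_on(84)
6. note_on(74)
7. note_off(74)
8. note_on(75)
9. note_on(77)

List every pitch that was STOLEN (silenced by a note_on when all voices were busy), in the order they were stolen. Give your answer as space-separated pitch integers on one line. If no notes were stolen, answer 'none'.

Op 1: note_on(82): voice 0 is free -> assigned | voices=[82 -]
Op 2: note_on(73): voice 1 is free -> assigned | voices=[82 73]
Op 3: note_on(64): all voices busy, STEAL voice 0 (pitch 82, oldest) -> assign | voices=[64 73]
Op 4: note_off(64): free voice 0 | voices=[- 73]
Op 5: note_on(84): voice 0 is free -> assigned | voices=[84 73]
Op 6: note_on(74): all voices busy, STEAL voice 1 (pitch 73, oldest) -> assign | voices=[84 74]
Op 7: note_off(74): free voice 1 | voices=[84 -]
Op 8: note_on(75): voice 1 is free -> assigned | voices=[84 75]
Op 9: note_on(77): all voices busy, STEAL voice 0 (pitch 84, oldest) -> assign | voices=[77 75]

Answer: 82 73 84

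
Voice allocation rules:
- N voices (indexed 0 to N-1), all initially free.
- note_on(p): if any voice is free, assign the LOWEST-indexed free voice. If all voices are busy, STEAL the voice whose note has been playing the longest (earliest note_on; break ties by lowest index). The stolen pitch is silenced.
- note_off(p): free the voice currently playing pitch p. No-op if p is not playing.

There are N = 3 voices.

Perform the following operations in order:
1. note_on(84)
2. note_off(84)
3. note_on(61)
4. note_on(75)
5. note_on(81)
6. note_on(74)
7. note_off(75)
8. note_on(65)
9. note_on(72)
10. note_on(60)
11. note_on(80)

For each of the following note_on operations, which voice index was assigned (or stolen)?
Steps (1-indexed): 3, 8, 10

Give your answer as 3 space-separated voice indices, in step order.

Answer: 0 1 0

Derivation:
Op 1: note_on(84): voice 0 is free -> assigned | voices=[84 - -]
Op 2: note_off(84): free voice 0 | voices=[- - -]
Op 3: note_on(61): voice 0 is free -> assigned | voices=[61 - -]
Op 4: note_on(75): voice 1 is free -> assigned | voices=[61 75 -]
Op 5: note_on(81): voice 2 is free -> assigned | voices=[61 75 81]
Op 6: note_on(74): all voices busy, STEAL voice 0 (pitch 61, oldest) -> assign | voices=[74 75 81]
Op 7: note_off(75): free voice 1 | voices=[74 - 81]
Op 8: note_on(65): voice 1 is free -> assigned | voices=[74 65 81]
Op 9: note_on(72): all voices busy, STEAL voice 2 (pitch 81, oldest) -> assign | voices=[74 65 72]
Op 10: note_on(60): all voices busy, STEAL voice 0 (pitch 74, oldest) -> assign | voices=[60 65 72]
Op 11: note_on(80): all voices busy, STEAL voice 1 (pitch 65, oldest) -> assign | voices=[60 80 72]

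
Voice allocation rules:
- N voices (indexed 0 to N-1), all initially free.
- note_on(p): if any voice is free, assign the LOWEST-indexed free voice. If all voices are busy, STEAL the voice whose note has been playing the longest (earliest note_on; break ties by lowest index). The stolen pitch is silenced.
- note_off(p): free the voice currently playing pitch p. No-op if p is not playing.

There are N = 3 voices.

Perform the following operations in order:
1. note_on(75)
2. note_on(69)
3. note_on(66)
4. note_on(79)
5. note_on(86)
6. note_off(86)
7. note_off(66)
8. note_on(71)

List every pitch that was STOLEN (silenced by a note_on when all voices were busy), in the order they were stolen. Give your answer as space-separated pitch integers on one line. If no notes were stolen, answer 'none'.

Op 1: note_on(75): voice 0 is free -> assigned | voices=[75 - -]
Op 2: note_on(69): voice 1 is free -> assigned | voices=[75 69 -]
Op 3: note_on(66): voice 2 is free -> assigned | voices=[75 69 66]
Op 4: note_on(79): all voices busy, STEAL voice 0 (pitch 75, oldest) -> assign | voices=[79 69 66]
Op 5: note_on(86): all voices busy, STEAL voice 1 (pitch 69, oldest) -> assign | voices=[79 86 66]
Op 6: note_off(86): free voice 1 | voices=[79 - 66]
Op 7: note_off(66): free voice 2 | voices=[79 - -]
Op 8: note_on(71): voice 1 is free -> assigned | voices=[79 71 -]

Answer: 75 69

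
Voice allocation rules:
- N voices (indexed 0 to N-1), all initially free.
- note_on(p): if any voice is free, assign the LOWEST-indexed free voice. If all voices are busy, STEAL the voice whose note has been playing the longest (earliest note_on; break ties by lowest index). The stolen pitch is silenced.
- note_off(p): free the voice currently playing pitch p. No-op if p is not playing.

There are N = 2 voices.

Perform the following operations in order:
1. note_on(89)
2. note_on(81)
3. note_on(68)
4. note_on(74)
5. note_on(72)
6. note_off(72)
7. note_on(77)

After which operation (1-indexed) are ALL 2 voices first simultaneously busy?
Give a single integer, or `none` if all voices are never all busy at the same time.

Answer: 2

Derivation:
Op 1: note_on(89): voice 0 is free -> assigned | voices=[89 -]
Op 2: note_on(81): voice 1 is free -> assigned | voices=[89 81]
Op 3: note_on(68): all voices busy, STEAL voice 0 (pitch 89, oldest) -> assign | voices=[68 81]
Op 4: note_on(74): all voices busy, STEAL voice 1 (pitch 81, oldest) -> assign | voices=[68 74]
Op 5: note_on(72): all voices busy, STEAL voice 0 (pitch 68, oldest) -> assign | voices=[72 74]
Op 6: note_off(72): free voice 0 | voices=[- 74]
Op 7: note_on(77): voice 0 is free -> assigned | voices=[77 74]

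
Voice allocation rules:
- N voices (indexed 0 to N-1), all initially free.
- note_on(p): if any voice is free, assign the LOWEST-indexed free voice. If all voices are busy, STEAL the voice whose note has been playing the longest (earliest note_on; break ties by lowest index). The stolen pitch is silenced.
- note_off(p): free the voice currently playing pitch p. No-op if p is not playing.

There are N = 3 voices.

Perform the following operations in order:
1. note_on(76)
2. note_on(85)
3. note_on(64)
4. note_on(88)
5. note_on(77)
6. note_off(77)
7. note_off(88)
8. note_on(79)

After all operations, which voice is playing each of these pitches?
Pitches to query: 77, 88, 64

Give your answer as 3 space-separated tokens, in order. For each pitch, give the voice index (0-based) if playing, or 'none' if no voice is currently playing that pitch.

Answer: none none 2

Derivation:
Op 1: note_on(76): voice 0 is free -> assigned | voices=[76 - -]
Op 2: note_on(85): voice 1 is free -> assigned | voices=[76 85 -]
Op 3: note_on(64): voice 2 is free -> assigned | voices=[76 85 64]
Op 4: note_on(88): all voices busy, STEAL voice 0 (pitch 76, oldest) -> assign | voices=[88 85 64]
Op 5: note_on(77): all voices busy, STEAL voice 1 (pitch 85, oldest) -> assign | voices=[88 77 64]
Op 6: note_off(77): free voice 1 | voices=[88 - 64]
Op 7: note_off(88): free voice 0 | voices=[- - 64]
Op 8: note_on(79): voice 0 is free -> assigned | voices=[79 - 64]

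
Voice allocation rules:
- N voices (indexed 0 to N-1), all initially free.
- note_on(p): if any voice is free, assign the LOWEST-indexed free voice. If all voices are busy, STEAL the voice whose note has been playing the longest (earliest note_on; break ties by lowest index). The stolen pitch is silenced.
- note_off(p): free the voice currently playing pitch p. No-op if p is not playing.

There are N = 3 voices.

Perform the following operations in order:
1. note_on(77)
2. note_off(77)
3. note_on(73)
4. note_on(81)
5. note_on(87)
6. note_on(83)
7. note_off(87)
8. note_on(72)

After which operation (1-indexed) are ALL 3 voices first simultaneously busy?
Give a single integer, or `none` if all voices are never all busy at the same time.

Op 1: note_on(77): voice 0 is free -> assigned | voices=[77 - -]
Op 2: note_off(77): free voice 0 | voices=[- - -]
Op 3: note_on(73): voice 0 is free -> assigned | voices=[73 - -]
Op 4: note_on(81): voice 1 is free -> assigned | voices=[73 81 -]
Op 5: note_on(87): voice 2 is free -> assigned | voices=[73 81 87]
Op 6: note_on(83): all voices busy, STEAL voice 0 (pitch 73, oldest) -> assign | voices=[83 81 87]
Op 7: note_off(87): free voice 2 | voices=[83 81 -]
Op 8: note_on(72): voice 2 is free -> assigned | voices=[83 81 72]

Answer: 5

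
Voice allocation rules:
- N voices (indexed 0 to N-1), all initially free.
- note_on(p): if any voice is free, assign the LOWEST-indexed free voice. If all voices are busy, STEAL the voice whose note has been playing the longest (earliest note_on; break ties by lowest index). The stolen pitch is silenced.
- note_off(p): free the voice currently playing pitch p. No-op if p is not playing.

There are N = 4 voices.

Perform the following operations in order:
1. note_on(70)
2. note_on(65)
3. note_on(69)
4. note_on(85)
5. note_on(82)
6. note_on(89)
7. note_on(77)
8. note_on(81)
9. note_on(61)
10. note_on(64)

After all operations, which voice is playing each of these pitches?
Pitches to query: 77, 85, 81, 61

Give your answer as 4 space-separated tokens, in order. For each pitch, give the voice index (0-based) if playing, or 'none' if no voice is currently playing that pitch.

Answer: 2 none 3 0

Derivation:
Op 1: note_on(70): voice 0 is free -> assigned | voices=[70 - - -]
Op 2: note_on(65): voice 1 is free -> assigned | voices=[70 65 - -]
Op 3: note_on(69): voice 2 is free -> assigned | voices=[70 65 69 -]
Op 4: note_on(85): voice 3 is free -> assigned | voices=[70 65 69 85]
Op 5: note_on(82): all voices busy, STEAL voice 0 (pitch 70, oldest) -> assign | voices=[82 65 69 85]
Op 6: note_on(89): all voices busy, STEAL voice 1 (pitch 65, oldest) -> assign | voices=[82 89 69 85]
Op 7: note_on(77): all voices busy, STEAL voice 2 (pitch 69, oldest) -> assign | voices=[82 89 77 85]
Op 8: note_on(81): all voices busy, STEAL voice 3 (pitch 85, oldest) -> assign | voices=[82 89 77 81]
Op 9: note_on(61): all voices busy, STEAL voice 0 (pitch 82, oldest) -> assign | voices=[61 89 77 81]
Op 10: note_on(64): all voices busy, STEAL voice 1 (pitch 89, oldest) -> assign | voices=[61 64 77 81]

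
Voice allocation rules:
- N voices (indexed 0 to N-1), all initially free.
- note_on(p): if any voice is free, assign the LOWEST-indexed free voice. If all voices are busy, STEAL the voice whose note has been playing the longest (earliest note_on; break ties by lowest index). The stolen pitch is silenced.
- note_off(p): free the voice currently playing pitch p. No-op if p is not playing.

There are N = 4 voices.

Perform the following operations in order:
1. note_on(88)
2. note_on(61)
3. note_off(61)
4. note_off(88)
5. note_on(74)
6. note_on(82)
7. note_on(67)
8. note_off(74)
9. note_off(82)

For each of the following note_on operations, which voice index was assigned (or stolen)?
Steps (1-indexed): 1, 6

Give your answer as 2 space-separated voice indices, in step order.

Answer: 0 1

Derivation:
Op 1: note_on(88): voice 0 is free -> assigned | voices=[88 - - -]
Op 2: note_on(61): voice 1 is free -> assigned | voices=[88 61 - -]
Op 3: note_off(61): free voice 1 | voices=[88 - - -]
Op 4: note_off(88): free voice 0 | voices=[- - - -]
Op 5: note_on(74): voice 0 is free -> assigned | voices=[74 - - -]
Op 6: note_on(82): voice 1 is free -> assigned | voices=[74 82 - -]
Op 7: note_on(67): voice 2 is free -> assigned | voices=[74 82 67 -]
Op 8: note_off(74): free voice 0 | voices=[- 82 67 -]
Op 9: note_off(82): free voice 1 | voices=[- - 67 -]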